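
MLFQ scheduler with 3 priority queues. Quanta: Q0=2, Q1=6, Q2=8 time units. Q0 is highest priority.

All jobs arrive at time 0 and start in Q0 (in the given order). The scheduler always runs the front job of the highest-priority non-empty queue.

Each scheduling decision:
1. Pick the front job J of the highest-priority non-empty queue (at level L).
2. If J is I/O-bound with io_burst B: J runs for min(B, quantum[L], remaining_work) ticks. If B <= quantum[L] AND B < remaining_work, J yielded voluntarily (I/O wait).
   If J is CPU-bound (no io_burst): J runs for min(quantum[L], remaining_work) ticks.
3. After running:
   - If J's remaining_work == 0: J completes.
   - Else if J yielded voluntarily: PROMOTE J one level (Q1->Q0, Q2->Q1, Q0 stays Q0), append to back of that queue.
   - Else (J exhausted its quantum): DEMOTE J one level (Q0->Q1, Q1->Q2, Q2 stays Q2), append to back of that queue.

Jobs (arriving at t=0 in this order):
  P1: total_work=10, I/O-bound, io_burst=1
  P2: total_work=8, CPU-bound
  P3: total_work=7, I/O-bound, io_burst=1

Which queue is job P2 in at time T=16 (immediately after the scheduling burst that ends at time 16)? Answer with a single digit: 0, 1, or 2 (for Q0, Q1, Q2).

t=0-1: P1@Q0 runs 1, rem=9, I/O yield, promote→Q0. Q0=[P2,P3,P1] Q1=[] Q2=[]
t=1-3: P2@Q0 runs 2, rem=6, quantum used, demote→Q1. Q0=[P3,P1] Q1=[P2] Q2=[]
t=3-4: P3@Q0 runs 1, rem=6, I/O yield, promote→Q0. Q0=[P1,P3] Q1=[P2] Q2=[]
t=4-5: P1@Q0 runs 1, rem=8, I/O yield, promote→Q0. Q0=[P3,P1] Q1=[P2] Q2=[]
t=5-6: P3@Q0 runs 1, rem=5, I/O yield, promote→Q0. Q0=[P1,P3] Q1=[P2] Q2=[]
t=6-7: P1@Q0 runs 1, rem=7, I/O yield, promote→Q0. Q0=[P3,P1] Q1=[P2] Q2=[]
t=7-8: P3@Q0 runs 1, rem=4, I/O yield, promote→Q0. Q0=[P1,P3] Q1=[P2] Q2=[]
t=8-9: P1@Q0 runs 1, rem=6, I/O yield, promote→Q0. Q0=[P3,P1] Q1=[P2] Q2=[]
t=9-10: P3@Q0 runs 1, rem=3, I/O yield, promote→Q0. Q0=[P1,P3] Q1=[P2] Q2=[]
t=10-11: P1@Q0 runs 1, rem=5, I/O yield, promote→Q0. Q0=[P3,P1] Q1=[P2] Q2=[]
t=11-12: P3@Q0 runs 1, rem=2, I/O yield, promote→Q0. Q0=[P1,P3] Q1=[P2] Q2=[]
t=12-13: P1@Q0 runs 1, rem=4, I/O yield, promote→Q0. Q0=[P3,P1] Q1=[P2] Q2=[]
t=13-14: P3@Q0 runs 1, rem=1, I/O yield, promote→Q0. Q0=[P1,P3] Q1=[P2] Q2=[]
t=14-15: P1@Q0 runs 1, rem=3, I/O yield, promote→Q0. Q0=[P3,P1] Q1=[P2] Q2=[]
t=15-16: P3@Q0 runs 1, rem=0, completes. Q0=[P1] Q1=[P2] Q2=[]
t=16-17: P1@Q0 runs 1, rem=2, I/O yield, promote→Q0. Q0=[P1] Q1=[P2] Q2=[]
t=17-18: P1@Q0 runs 1, rem=1, I/O yield, promote→Q0. Q0=[P1] Q1=[P2] Q2=[]
t=18-19: P1@Q0 runs 1, rem=0, completes. Q0=[] Q1=[P2] Q2=[]
t=19-25: P2@Q1 runs 6, rem=0, completes. Q0=[] Q1=[] Q2=[]

Answer: 1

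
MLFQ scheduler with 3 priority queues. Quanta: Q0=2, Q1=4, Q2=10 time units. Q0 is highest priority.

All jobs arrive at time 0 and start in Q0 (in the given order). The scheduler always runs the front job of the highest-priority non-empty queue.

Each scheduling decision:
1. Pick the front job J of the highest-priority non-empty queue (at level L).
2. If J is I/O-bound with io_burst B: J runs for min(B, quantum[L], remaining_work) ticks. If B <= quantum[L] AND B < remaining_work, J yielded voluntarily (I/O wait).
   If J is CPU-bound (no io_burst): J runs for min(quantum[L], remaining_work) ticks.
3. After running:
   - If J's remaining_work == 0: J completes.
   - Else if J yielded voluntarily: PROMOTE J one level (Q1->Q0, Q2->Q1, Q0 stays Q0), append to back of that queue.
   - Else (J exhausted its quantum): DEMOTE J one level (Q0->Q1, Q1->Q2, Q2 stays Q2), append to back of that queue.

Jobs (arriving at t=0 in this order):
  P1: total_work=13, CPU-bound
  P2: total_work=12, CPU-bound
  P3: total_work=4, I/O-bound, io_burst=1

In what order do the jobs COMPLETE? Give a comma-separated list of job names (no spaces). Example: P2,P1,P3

Answer: P3,P1,P2

Derivation:
t=0-2: P1@Q0 runs 2, rem=11, quantum used, demote→Q1. Q0=[P2,P3] Q1=[P1] Q2=[]
t=2-4: P2@Q0 runs 2, rem=10, quantum used, demote→Q1. Q0=[P3] Q1=[P1,P2] Q2=[]
t=4-5: P3@Q0 runs 1, rem=3, I/O yield, promote→Q0. Q0=[P3] Q1=[P1,P2] Q2=[]
t=5-6: P3@Q0 runs 1, rem=2, I/O yield, promote→Q0. Q0=[P3] Q1=[P1,P2] Q2=[]
t=6-7: P3@Q0 runs 1, rem=1, I/O yield, promote→Q0. Q0=[P3] Q1=[P1,P2] Q2=[]
t=7-8: P3@Q0 runs 1, rem=0, completes. Q0=[] Q1=[P1,P2] Q2=[]
t=8-12: P1@Q1 runs 4, rem=7, quantum used, demote→Q2. Q0=[] Q1=[P2] Q2=[P1]
t=12-16: P2@Q1 runs 4, rem=6, quantum used, demote→Q2. Q0=[] Q1=[] Q2=[P1,P2]
t=16-23: P1@Q2 runs 7, rem=0, completes. Q0=[] Q1=[] Q2=[P2]
t=23-29: P2@Q2 runs 6, rem=0, completes. Q0=[] Q1=[] Q2=[]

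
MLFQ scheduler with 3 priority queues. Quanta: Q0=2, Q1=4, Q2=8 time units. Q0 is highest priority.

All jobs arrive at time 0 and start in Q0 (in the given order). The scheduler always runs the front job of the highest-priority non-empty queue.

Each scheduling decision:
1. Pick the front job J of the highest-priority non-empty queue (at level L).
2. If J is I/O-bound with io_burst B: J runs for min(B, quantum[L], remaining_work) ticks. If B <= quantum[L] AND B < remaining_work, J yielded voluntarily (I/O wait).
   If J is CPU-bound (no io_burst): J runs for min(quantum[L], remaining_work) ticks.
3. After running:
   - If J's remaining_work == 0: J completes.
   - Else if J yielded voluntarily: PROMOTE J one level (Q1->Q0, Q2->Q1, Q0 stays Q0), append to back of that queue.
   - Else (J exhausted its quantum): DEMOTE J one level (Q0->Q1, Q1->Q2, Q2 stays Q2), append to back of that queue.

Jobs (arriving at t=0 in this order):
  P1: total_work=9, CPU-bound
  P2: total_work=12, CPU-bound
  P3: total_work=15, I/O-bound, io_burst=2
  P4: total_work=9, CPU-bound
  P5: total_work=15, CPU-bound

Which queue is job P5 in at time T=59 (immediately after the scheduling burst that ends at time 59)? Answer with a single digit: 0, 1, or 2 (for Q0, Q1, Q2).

Answer: 2

Derivation:
t=0-2: P1@Q0 runs 2, rem=7, quantum used, demote→Q1. Q0=[P2,P3,P4,P5] Q1=[P1] Q2=[]
t=2-4: P2@Q0 runs 2, rem=10, quantum used, demote→Q1. Q0=[P3,P4,P5] Q1=[P1,P2] Q2=[]
t=4-6: P3@Q0 runs 2, rem=13, I/O yield, promote→Q0. Q0=[P4,P5,P3] Q1=[P1,P2] Q2=[]
t=6-8: P4@Q0 runs 2, rem=7, quantum used, demote→Q1. Q0=[P5,P3] Q1=[P1,P2,P4] Q2=[]
t=8-10: P5@Q0 runs 2, rem=13, quantum used, demote→Q1. Q0=[P3] Q1=[P1,P2,P4,P5] Q2=[]
t=10-12: P3@Q0 runs 2, rem=11, I/O yield, promote→Q0. Q0=[P3] Q1=[P1,P2,P4,P5] Q2=[]
t=12-14: P3@Q0 runs 2, rem=9, I/O yield, promote→Q0. Q0=[P3] Q1=[P1,P2,P4,P5] Q2=[]
t=14-16: P3@Q0 runs 2, rem=7, I/O yield, promote→Q0. Q0=[P3] Q1=[P1,P2,P4,P5] Q2=[]
t=16-18: P3@Q0 runs 2, rem=5, I/O yield, promote→Q0. Q0=[P3] Q1=[P1,P2,P4,P5] Q2=[]
t=18-20: P3@Q0 runs 2, rem=3, I/O yield, promote→Q0. Q0=[P3] Q1=[P1,P2,P4,P5] Q2=[]
t=20-22: P3@Q0 runs 2, rem=1, I/O yield, promote→Q0. Q0=[P3] Q1=[P1,P2,P4,P5] Q2=[]
t=22-23: P3@Q0 runs 1, rem=0, completes. Q0=[] Q1=[P1,P2,P4,P5] Q2=[]
t=23-27: P1@Q1 runs 4, rem=3, quantum used, demote→Q2. Q0=[] Q1=[P2,P4,P5] Q2=[P1]
t=27-31: P2@Q1 runs 4, rem=6, quantum used, demote→Q2. Q0=[] Q1=[P4,P5] Q2=[P1,P2]
t=31-35: P4@Q1 runs 4, rem=3, quantum used, demote→Q2. Q0=[] Q1=[P5] Q2=[P1,P2,P4]
t=35-39: P5@Q1 runs 4, rem=9, quantum used, demote→Q2. Q0=[] Q1=[] Q2=[P1,P2,P4,P5]
t=39-42: P1@Q2 runs 3, rem=0, completes. Q0=[] Q1=[] Q2=[P2,P4,P5]
t=42-48: P2@Q2 runs 6, rem=0, completes. Q0=[] Q1=[] Q2=[P4,P5]
t=48-51: P4@Q2 runs 3, rem=0, completes. Q0=[] Q1=[] Q2=[P5]
t=51-59: P5@Q2 runs 8, rem=1, quantum used, demote→Q2. Q0=[] Q1=[] Q2=[P5]
t=59-60: P5@Q2 runs 1, rem=0, completes. Q0=[] Q1=[] Q2=[]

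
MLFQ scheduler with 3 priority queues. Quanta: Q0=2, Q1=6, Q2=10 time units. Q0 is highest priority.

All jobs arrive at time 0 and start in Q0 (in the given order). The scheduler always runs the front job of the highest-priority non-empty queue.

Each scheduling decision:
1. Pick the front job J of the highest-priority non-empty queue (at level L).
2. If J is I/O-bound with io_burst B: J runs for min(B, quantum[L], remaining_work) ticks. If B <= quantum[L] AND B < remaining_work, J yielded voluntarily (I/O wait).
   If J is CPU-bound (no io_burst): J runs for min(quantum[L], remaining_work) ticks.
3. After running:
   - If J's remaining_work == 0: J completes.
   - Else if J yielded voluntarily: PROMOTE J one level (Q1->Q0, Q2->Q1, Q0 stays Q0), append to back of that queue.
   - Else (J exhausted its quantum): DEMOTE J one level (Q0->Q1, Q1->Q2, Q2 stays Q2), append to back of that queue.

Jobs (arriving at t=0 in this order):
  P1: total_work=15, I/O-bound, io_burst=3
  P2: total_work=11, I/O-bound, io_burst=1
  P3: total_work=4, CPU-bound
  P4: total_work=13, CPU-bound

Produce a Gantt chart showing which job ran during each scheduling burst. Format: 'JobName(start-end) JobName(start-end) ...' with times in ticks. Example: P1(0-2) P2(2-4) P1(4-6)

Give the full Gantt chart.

Answer: P1(0-2) P2(2-3) P3(3-5) P4(5-7) P2(7-8) P2(8-9) P2(9-10) P2(10-11) P2(11-12) P2(12-13) P2(13-14) P2(14-15) P2(15-16) P2(16-17) P1(17-20) P1(20-22) P3(22-24) P4(24-30) P1(30-33) P1(33-35) P1(35-38) P4(38-43)

Derivation:
t=0-2: P1@Q0 runs 2, rem=13, quantum used, demote→Q1. Q0=[P2,P3,P4] Q1=[P1] Q2=[]
t=2-3: P2@Q0 runs 1, rem=10, I/O yield, promote→Q0. Q0=[P3,P4,P2] Q1=[P1] Q2=[]
t=3-5: P3@Q0 runs 2, rem=2, quantum used, demote→Q1. Q0=[P4,P2] Q1=[P1,P3] Q2=[]
t=5-7: P4@Q0 runs 2, rem=11, quantum used, demote→Q1. Q0=[P2] Q1=[P1,P3,P4] Q2=[]
t=7-8: P2@Q0 runs 1, rem=9, I/O yield, promote→Q0. Q0=[P2] Q1=[P1,P3,P4] Q2=[]
t=8-9: P2@Q0 runs 1, rem=8, I/O yield, promote→Q0. Q0=[P2] Q1=[P1,P3,P4] Q2=[]
t=9-10: P2@Q0 runs 1, rem=7, I/O yield, promote→Q0. Q0=[P2] Q1=[P1,P3,P4] Q2=[]
t=10-11: P2@Q0 runs 1, rem=6, I/O yield, promote→Q0. Q0=[P2] Q1=[P1,P3,P4] Q2=[]
t=11-12: P2@Q0 runs 1, rem=5, I/O yield, promote→Q0. Q0=[P2] Q1=[P1,P3,P4] Q2=[]
t=12-13: P2@Q0 runs 1, rem=4, I/O yield, promote→Q0. Q0=[P2] Q1=[P1,P3,P4] Q2=[]
t=13-14: P2@Q0 runs 1, rem=3, I/O yield, promote→Q0. Q0=[P2] Q1=[P1,P3,P4] Q2=[]
t=14-15: P2@Q0 runs 1, rem=2, I/O yield, promote→Q0. Q0=[P2] Q1=[P1,P3,P4] Q2=[]
t=15-16: P2@Q0 runs 1, rem=1, I/O yield, promote→Q0. Q0=[P2] Q1=[P1,P3,P4] Q2=[]
t=16-17: P2@Q0 runs 1, rem=0, completes. Q0=[] Q1=[P1,P3,P4] Q2=[]
t=17-20: P1@Q1 runs 3, rem=10, I/O yield, promote→Q0. Q0=[P1] Q1=[P3,P4] Q2=[]
t=20-22: P1@Q0 runs 2, rem=8, quantum used, demote→Q1. Q0=[] Q1=[P3,P4,P1] Q2=[]
t=22-24: P3@Q1 runs 2, rem=0, completes. Q0=[] Q1=[P4,P1] Q2=[]
t=24-30: P4@Q1 runs 6, rem=5, quantum used, demote→Q2. Q0=[] Q1=[P1] Q2=[P4]
t=30-33: P1@Q1 runs 3, rem=5, I/O yield, promote→Q0. Q0=[P1] Q1=[] Q2=[P4]
t=33-35: P1@Q0 runs 2, rem=3, quantum used, demote→Q1. Q0=[] Q1=[P1] Q2=[P4]
t=35-38: P1@Q1 runs 3, rem=0, completes. Q0=[] Q1=[] Q2=[P4]
t=38-43: P4@Q2 runs 5, rem=0, completes. Q0=[] Q1=[] Q2=[]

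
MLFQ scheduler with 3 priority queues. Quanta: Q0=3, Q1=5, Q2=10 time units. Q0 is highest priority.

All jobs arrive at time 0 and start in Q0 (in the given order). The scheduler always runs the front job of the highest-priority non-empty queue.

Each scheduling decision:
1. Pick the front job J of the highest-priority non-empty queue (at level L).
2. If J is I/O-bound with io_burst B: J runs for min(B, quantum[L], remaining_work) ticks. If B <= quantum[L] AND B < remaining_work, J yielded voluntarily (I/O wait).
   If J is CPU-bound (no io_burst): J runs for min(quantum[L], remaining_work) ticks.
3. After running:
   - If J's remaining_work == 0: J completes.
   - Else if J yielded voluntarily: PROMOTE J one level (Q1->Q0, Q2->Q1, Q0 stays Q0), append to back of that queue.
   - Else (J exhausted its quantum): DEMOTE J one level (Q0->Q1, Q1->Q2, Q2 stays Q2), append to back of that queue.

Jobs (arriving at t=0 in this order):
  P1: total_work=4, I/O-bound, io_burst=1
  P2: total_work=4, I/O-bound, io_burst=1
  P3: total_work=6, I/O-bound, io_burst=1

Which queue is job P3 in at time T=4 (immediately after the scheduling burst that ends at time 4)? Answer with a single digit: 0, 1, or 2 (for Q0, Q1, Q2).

t=0-1: P1@Q0 runs 1, rem=3, I/O yield, promote→Q0. Q0=[P2,P3,P1] Q1=[] Q2=[]
t=1-2: P2@Q0 runs 1, rem=3, I/O yield, promote→Q0. Q0=[P3,P1,P2] Q1=[] Q2=[]
t=2-3: P3@Q0 runs 1, rem=5, I/O yield, promote→Q0. Q0=[P1,P2,P3] Q1=[] Q2=[]
t=3-4: P1@Q0 runs 1, rem=2, I/O yield, promote→Q0. Q0=[P2,P3,P1] Q1=[] Q2=[]
t=4-5: P2@Q0 runs 1, rem=2, I/O yield, promote→Q0. Q0=[P3,P1,P2] Q1=[] Q2=[]
t=5-6: P3@Q0 runs 1, rem=4, I/O yield, promote→Q0. Q0=[P1,P2,P3] Q1=[] Q2=[]
t=6-7: P1@Q0 runs 1, rem=1, I/O yield, promote→Q0. Q0=[P2,P3,P1] Q1=[] Q2=[]
t=7-8: P2@Q0 runs 1, rem=1, I/O yield, promote→Q0. Q0=[P3,P1,P2] Q1=[] Q2=[]
t=8-9: P3@Q0 runs 1, rem=3, I/O yield, promote→Q0. Q0=[P1,P2,P3] Q1=[] Q2=[]
t=9-10: P1@Q0 runs 1, rem=0, completes. Q0=[P2,P3] Q1=[] Q2=[]
t=10-11: P2@Q0 runs 1, rem=0, completes. Q0=[P3] Q1=[] Q2=[]
t=11-12: P3@Q0 runs 1, rem=2, I/O yield, promote→Q0. Q0=[P3] Q1=[] Q2=[]
t=12-13: P3@Q0 runs 1, rem=1, I/O yield, promote→Q0. Q0=[P3] Q1=[] Q2=[]
t=13-14: P3@Q0 runs 1, rem=0, completes. Q0=[] Q1=[] Q2=[]

Answer: 0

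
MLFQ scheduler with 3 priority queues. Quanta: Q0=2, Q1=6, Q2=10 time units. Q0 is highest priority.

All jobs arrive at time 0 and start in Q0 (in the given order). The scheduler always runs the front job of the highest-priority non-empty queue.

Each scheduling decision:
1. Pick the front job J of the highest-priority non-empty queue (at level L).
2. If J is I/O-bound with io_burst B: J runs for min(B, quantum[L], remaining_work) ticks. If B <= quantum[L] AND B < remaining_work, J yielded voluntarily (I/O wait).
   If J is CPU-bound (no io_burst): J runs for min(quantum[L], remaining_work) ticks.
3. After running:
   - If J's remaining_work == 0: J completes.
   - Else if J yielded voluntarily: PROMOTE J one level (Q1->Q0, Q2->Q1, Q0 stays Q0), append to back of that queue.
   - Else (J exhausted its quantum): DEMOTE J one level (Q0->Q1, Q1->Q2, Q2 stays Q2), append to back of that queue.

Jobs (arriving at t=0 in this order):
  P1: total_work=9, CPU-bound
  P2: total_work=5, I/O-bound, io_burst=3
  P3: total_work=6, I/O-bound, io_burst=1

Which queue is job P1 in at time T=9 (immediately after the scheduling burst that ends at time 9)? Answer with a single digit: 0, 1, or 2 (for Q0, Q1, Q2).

t=0-2: P1@Q0 runs 2, rem=7, quantum used, demote→Q1. Q0=[P2,P3] Q1=[P1] Q2=[]
t=2-4: P2@Q0 runs 2, rem=3, quantum used, demote→Q1. Q0=[P3] Q1=[P1,P2] Q2=[]
t=4-5: P3@Q0 runs 1, rem=5, I/O yield, promote→Q0. Q0=[P3] Q1=[P1,P2] Q2=[]
t=5-6: P3@Q0 runs 1, rem=4, I/O yield, promote→Q0. Q0=[P3] Q1=[P1,P2] Q2=[]
t=6-7: P3@Q0 runs 1, rem=3, I/O yield, promote→Q0. Q0=[P3] Q1=[P1,P2] Q2=[]
t=7-8: P3@Q0 runs 1, rem=2, I/O yield, promote→Q0. Q0=[P3] Q1=[P1,P2] Q2=[]
t=8-9: P3@Q0 runs 1, rem=1, I/O yield, promote→Q0. Q0=[P3] Q1=[P1,P2] Q2=[]
t=9-10: P3@Q0 runs 1, rem=0, completes. Q0=[] Q1=[P1,P2] Q2=[]
t=10-16: P1@Q1 runs 6, rem=1, quantum used, demote→Q2. Q0=[] Q1=[P2] Q2=[P1]
t=16-19: P2@Q1 runs 3, rem=0, completes. Q0=[] Q1=[] Q2=[P1]
t=19-20: P1@Q2 runs 1, rem=0, completes. Q0=[] Q1=[] Q2=[]

Answer: 1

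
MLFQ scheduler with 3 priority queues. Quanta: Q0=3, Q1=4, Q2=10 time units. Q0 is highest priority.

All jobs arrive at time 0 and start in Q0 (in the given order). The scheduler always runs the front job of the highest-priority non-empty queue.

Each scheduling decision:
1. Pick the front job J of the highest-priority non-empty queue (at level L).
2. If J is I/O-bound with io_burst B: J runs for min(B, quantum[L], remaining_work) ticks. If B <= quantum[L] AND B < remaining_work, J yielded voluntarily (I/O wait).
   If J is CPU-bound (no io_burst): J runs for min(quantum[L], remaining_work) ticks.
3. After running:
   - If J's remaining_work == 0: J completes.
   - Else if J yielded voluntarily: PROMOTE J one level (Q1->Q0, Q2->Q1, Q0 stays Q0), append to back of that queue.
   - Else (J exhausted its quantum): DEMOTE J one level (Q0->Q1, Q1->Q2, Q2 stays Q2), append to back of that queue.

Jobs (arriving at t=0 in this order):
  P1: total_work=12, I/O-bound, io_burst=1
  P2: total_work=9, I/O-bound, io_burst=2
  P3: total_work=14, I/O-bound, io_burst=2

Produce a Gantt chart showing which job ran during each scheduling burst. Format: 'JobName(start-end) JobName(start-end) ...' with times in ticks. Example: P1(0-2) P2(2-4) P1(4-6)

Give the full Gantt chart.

t=0-1: P1@Q0 runs 1, rem=11, I/O yield, promote→Q0. Q0=[P2,P3,P1] Q1=[] Q2=[]
t=1-3: P2@Q0 runs 2, rem=7, I/O yield, promote→Q0. Q0=[P3,P1,P2] Q1=[] Q2=[]
t=3-5: P3@Q0 runs 2, rem=12, I/O yield, promote→Q0. Q0=[P1,P2,P3] Q1=[] Q2=[]
t=5-6: P1@Q0 runs 1, rem=10, I/O yield, promote→Q0. Q0=[P2,P3,P1] Q1=[] Q2=[]
t=6-8: P2@Q0 runs 2, rem=5, I/O yield, promote→Q0. Q0=[P3,P1,P2] Q1=[] Q2=[]
t=8-10: P3@Q0 runs 2, rem=10, I/O yield, promote→Q0. Q0=[P1,P2,P3] Q1=[] Q2=[]
t=10-11: P1@Q0 runs 1, rem=9, I/O yield, promote→Q0. Q0=[P2,P3,P1] Q1=[] Q2=[]
t=11-13: P2@Q0 runs 2, rem=3, I/O yield, promote→Q0. Q0=[P3,P1,P2] Q1=[] Q2=[]
t=13-15: P3@Q0 runs 2, rem=8, I/O yield, promote→Q0. Q0=[P1,P2,P3] Q1=[] Q2=[]
t=15-16: P1@Q0 runs 1, rem=8, I/O yield, promote→Q0. Q0=[P2,P3,P1] Q1=[] Q2=[]
t=16-18: P2@Q0 runs 2, rem=1, I/O yield, promote→Q0. Q0=[P3,P1,P2] Q1=[] Q2=[]
t=18-20: P3@Q0 runs 2, rem=6, I/O yield, promote→Q0. Q0=[P1,P2,P3] Q1=[] Q2=[]
t=20-21: P1@Q0 runs 1, rem=7, I/O yield, promote→Q0. Q0=[P2,P3,P1] Q1=[] Q2=[]
t=21-22: P2@Q0 runs 1, rem=0, completes. Q0=[P3,P1] Q1=[] Q2=[]
t=22-24: P3@Q0 runs 2, rem=4, I/O yield, promote→Q0. Q0=[P1,P3] Q1=[] Q2=[]
t=24-25: P1@Q0 runs 1, rem=6, I/O yield, promote→Q0. Q0=[P3,P1] Q1=[] Q2=[]
t=25-27: P3@Q0 runs 2, rem=2, I/O yield, promote→Q0. Q0=[P1,P3] Q1=[] Q2=[]
t=27-28: P1@Q0 runs 1, rem=5, I/O yield, promote→Q0. Q0=[P3,P1] Q1=[] Q2=[]
t=28-30: P3@Q0 runs 2, rem=0, completes. Q0=[P1] Q1=[] Q2=[]
t=30-31: P1@Q0 runs 1, rem=4, I/O yield, promote→Q0. Q0=[P1] Q1=[] Q2=[]
t=31-32: P1@Q0 runs 1, rem=3, I/O yield, promote→Q0. Q0=[P1] Q1=[] Q2=[]
t=32-33: P1@Q0 runs 1, rem=2, I/O yield, promote→Q0. Q0=[P1] Q1=[] Q2=[]
t=33-34: P1@Q0 runs 1, rem=1, I/O yield, promote→Q0. Q0=[P1] Q1=[] Q2=[]
t=34-35: P1@Q0 runs 1, rem=0, completes. Q0=[] Q1=[] Q2=[]

Answer: P1(0-1) P2(1-3) P3(3-5) P1(5-6) P2(6-8) P3(8-10) P1(10-11) P2(11-13) P3(13-15) P1(15-16) P2(16-18) P3(18-20) P1(20-21) P2(21-22) P3(22-24) P1(24-25) P3(25-27) P1(27-28) P3(28-30) P1(30-31) P1(31-32) P1(32-33) P1(33-34) P1(34-35)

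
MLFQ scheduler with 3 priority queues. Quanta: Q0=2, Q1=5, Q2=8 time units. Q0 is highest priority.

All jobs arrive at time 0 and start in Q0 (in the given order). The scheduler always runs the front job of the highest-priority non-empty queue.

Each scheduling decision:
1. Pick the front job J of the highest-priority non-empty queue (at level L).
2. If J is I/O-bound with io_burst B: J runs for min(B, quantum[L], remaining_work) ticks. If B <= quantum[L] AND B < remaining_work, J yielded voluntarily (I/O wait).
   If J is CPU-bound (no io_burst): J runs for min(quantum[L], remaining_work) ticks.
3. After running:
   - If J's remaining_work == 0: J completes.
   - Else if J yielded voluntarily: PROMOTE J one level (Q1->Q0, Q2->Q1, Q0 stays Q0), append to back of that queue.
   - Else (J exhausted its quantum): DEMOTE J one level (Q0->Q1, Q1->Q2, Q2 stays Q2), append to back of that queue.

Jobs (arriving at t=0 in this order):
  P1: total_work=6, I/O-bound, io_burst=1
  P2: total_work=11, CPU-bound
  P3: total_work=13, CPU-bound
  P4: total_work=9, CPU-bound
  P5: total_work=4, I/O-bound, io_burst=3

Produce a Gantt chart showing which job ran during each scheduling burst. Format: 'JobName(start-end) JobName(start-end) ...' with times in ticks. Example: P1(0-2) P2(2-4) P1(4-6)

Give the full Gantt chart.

Answer: P1(0-1) P2(1-3) P3(3-5) P4(5-7) P5(7-9) P1(9-10) P1(10-11) P1(11-12) P1(12-13) P1(13-14) P2(14-19) P3(19-24) P4(24-29) P5(29-31) P2(31-35) P3(35-41) P4(41-43)

Derivation:
t=0-1: P1@Q0 runs 1, rem=5, I/O yield, promote→Q0. Q0=[P2,P3,P4,P5,P1] Q1=[] Q2=[]
t=1-3: P2@Q0 runs 2, rem=9, quantum used, demote→Q1. Q0=[P3,P4,P5,P1] Q1=[P2] Q2=[]
t=3-5: P3@Q0 runs 2, rem=11, quantum used, demote→Q1. Q0=[P4,P5,P1] Q1=[P2,P3] Q2=[]
t=5-7: P4@Q0 runs 2, rem=7, quantum used, demote→Q1. Q0=[P5,P1] Q1=[P2,P3,P4] Q2=[]
t=7-9: P5@Q0 runs 2, rem=2, quantum used, demote→Q1. Q0=[P1] Q1=[P2,P3,P4,P5] Q2=[]
t=9-10: P1@Q0 runs 1, rem=4, I/O yield, promote→Q0. Q0=[P1] Q1=[P2,P3,P4,P5] Q2=[]
t=10-11: P1@Q0 runs 1, rem=3, I/O yield, promote→Q0. Q0=[P1] Q1=[P2,P3,P4,P5] Q2=[]
t=11-12: P1@Q0 runs 1, rem=2, I/O yield, promote→Q0. Q0=[P1] Q1=[P2,P3,P4,P5] Q2=[]
t=12-13: P1@Q0 runs 1, rem=1, I/O yield, promote→Q0. Q0=[P1] Q1=[P2,P3,P4,P5] Q2=[]
t=13-14: P1@Q0 runs 1, rem=0, completes. Q0=[] Q1=[P2,P3,P4,P5] Q2=[]
t=14-19: P2@Q1 runs 5, rem=4, quantum used, demote→Q2. Q0=[] Q1=[P3,P4,P5] Q2=[P2]
t=19-24: P3@Q1 runs 5, rem=6, quantum used, demote→Q2. Q0=[] Q1=[P4,P5] Q2=[P2,P3]
t=24-29: P4@Q1 runs 5, rem=2, quantum used, demote→Q2. Q0=[] Q1=[P5] Q2=[P2,P3,P4]
t=29-31: P5@Q1 runs 2, rem=0, completes. Q0=[] Q1=[] Q2=[P2,P3,P4]
t=31-35: P2@Q2 runs 4, rem=0, completes. Q0=[] Q1=[] Q2=[P3,P4]
t=35-41: P3@Q2 runs 6, rem=0, completes. Q0=[] Q1=[] Q2=[P4]
t=41-43: P4@Q2 runs 2, rem=0, completes. Q0=[] Q1=[] Q2=[]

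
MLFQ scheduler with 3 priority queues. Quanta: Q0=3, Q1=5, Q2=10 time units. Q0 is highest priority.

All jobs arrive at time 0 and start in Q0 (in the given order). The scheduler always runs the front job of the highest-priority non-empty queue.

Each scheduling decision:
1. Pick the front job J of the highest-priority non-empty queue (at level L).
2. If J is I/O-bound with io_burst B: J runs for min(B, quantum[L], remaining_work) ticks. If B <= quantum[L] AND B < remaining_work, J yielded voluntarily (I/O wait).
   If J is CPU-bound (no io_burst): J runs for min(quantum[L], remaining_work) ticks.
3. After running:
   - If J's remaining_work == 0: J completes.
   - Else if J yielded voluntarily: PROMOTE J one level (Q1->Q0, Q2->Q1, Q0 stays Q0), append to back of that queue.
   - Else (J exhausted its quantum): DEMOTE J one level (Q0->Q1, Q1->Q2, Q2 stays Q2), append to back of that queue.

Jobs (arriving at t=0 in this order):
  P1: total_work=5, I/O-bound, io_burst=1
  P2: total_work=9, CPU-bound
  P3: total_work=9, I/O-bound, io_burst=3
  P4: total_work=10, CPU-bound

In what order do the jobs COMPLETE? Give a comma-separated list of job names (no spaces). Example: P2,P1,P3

t=0-1: P1@Q0 runs 1, rem=4, I/O yield, promote→Q0. Q0=[P2,P3,P4,P1] Q1=[] Q2=[]
t=1-4: P2@Q0 runs 3, rem=6, quantum used, demote→Q1. Q0=[P3,P4,P1] Q1=[P2] Q2=[]
t=4-7: P3@Q0 runs 3, rem=6, I/O yield, promote→Q0. Q0=[P4,P1,P3] Q1=[P2] Q2=[]
t=7-10: P4@Q0 runs 3, rem=7, quantum used, demote→Q1. Q0=[P1,P3] Q1=[P2,P4] Q2=[]
t=10-11: P1@Q0 runs 1, rem=3, I/O yield, promote→Q0. Q0=[P3,P1] Q1=[P2,P4] Q2=[]
t=11-14: P3@Q0 runs 3, rem=3, I/O yield, promote→Q0. Q0=[P1,P3] Q1=[P2,P4] Q2=[]
t=14-15: P1@Q0 runs 1, rem=2, I/O yield, promote→Q0. Q0=[P3,P1] Q1=[P2,P4] Q2=[]
t=15-18: P3@Q0 runs 3, rem=0, completes. Q0=[P1] Q1=[P2,P4] Q2=[]
t=18-19: P1@Q0 runs 1, rem=1, I/O yield, promote→Q0. Q0=[P1] Q1=[P2,P4] Q2=[]
t=19-20: P1@Q0 runs 1, rem=0, completes. Q0=[] Q1=[P2,P4] Q2=[]
t=20-25: P2@Q1 runs 5, rem=1, quantum used, demote→Q2. Q0=[] Q1=[P4] Q2=[P2]
t=25-30: P4@Q1 runs 5, rem=2, quantum used, demote→Q2. Q0=[] Q1=[] Q2=[P2,P4]
t=30-31: P2@Q2 runs 1, rem=0, completes. Q0=[] Q1=[] Q2=[P4]
t=31-33: P4@Q2 runs 2, rem=0, completes. Q0=[] Q1=[] Q2=[]

Answer: P3,P1,P2,P4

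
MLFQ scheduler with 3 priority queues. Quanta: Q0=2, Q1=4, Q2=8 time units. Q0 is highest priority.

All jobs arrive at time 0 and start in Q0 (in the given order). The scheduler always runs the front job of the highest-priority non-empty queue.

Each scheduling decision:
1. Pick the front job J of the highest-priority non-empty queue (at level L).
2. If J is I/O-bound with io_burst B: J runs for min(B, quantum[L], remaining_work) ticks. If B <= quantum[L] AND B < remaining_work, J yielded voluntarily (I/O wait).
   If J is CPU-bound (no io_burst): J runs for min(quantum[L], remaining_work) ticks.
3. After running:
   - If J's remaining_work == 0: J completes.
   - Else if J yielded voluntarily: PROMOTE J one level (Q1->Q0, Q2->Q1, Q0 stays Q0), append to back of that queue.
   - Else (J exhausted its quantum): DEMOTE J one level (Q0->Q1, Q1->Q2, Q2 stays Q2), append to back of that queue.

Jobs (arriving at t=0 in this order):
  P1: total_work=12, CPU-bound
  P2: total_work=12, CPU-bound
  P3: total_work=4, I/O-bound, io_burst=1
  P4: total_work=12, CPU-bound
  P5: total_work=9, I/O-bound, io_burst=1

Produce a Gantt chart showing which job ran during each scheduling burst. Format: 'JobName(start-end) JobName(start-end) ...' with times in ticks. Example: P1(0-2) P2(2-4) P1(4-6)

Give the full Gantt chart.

t=0-2: P1@Q0 runs 2, rem=10, quantum used, demote→Q1. Q0=[P2,P3,P4,P5] Q1=[P1] Q2=[]
t=2-4: P2@Q0 runs 2, rem=10, quantum used, demote→Q1. Q0=[P3,P4,P5] Q1=[P1,P2] Q2=[]
t=4-5: P3@Q0 runs 1, rem=3, I/O yield, promote→Q0. Q0=[P4,P5,P3] Q1=[P1,P2] Q2=[]
t=5-7: P4@Q0 runs 2, rem=10, quantum used, demote→Q1. Q0=[P5,P3] Q1=[P1,P2,P4] Q2=[]
t=7-8: P5@Q0 runs 1, rem=8, I/O yield, promote→Q0. Q0=[P3,P5] Q1=[P1,P2,P4] Q2=[]
t=8-9: P3@Q0 runs 1, rem=2, I/O yield, promote→Q0. Q0=[P5,P3] Q1=[P1,P2,P4] Q2=[]
t=9-10: P5@Q0 runs 1, rem=7, I/O yield, promote→Q0. Q0=[P3,P5] Q1=[P1,P2,P4] Q2=[]
t=10-11: P3@Q0 runs 1, rem=1, I/O yield, promote→Q0. Q0=[P5,P3] Q1=[P1,P2,P4] Q2=[]
t=11-12: P5@Q0 runs 1, rem=6, I/O yield, promote→Q0. Q0=[P3,P5] Q1=[P1,P2,P4] Q2=[]
t=12-13: P3@Q0 runs 1, rem=0, completes. Q0=[P5] Q1=[P1,P2,P4] Q2=[]
t=13-14: P5@Q0 runs 1, rem=5, I/O yield, promote→Q0. Q0=[P5] Q1=[P1,P2,P4] Q2=[]
t=14-15: P5@Q0 runs 1, rem=4, I/O yield, promote→Q0. Q0=[P5] Q1=[P1,P2,P4] Q2=[]
t=15-16: P5@Q0 runs 1, rem=3, I/O yield, promote→Q0. Q0=[P5] Q1=[P1,P2,P4] Q2=[]
t=16-17: P5@Q0 runs 1, rem=2, I/O yield, promote→Q0. Q0=[P5] Q1=[P1,P2,P4] Q2=[]
t=17-18: P5@Q0 runs 1, rem=1, I/O yield, promote→Q0. Q0=[P5] Q1=[P1,P2,P4] Q2=[]
t=18-19: P5@Q0 runs 1, rem=0, completes. Q0=[] Q1=[P1,P2,P4] Q2=[]
t=19-23: P1@Q1 runs 4, rem=6, quantum used, demote→Q2. Q0=[] Q1=[P2,P4] Q2=[P1]
t=23-27: P2@Q1 runs 4, rem=6, quantum used, demote→Q2. Q0=[] Q1=[P4] Q2=[P1,P2]
t=27-31: P4@Q1 runs 4, rem=6, quantum used, demote→Q2. Q0=[] Q1=[] Q2=[P1,P2,P4]
t=31-37: P1@Q2 runs 6, rem=0, completes. Q0=[] Q1=[] Q2=[P2,P4]
t=37-43: P2@Q2 runs 6, rem=0, completes. Q0=[] Q1=[] Q2=[P4]
t=43-49: P4@Q2 runs 6, rem=0, completes. Q0=[] Q1=[] Q2=[]

Answer: P1(0-2) P2(2-4) P3(4-5) P4(5-7) P5(7-8) P3(8-9) P5(9-10) P3(10-11) P5(11-12) P3(12-13) P5(13-14) P5(14-15) P5(15-16) P5(16-17) P5(17-18) P5(18-19) P1(19-23) P2(23-27) P4(27-31) P1(31-37) P2(37-43) P4(43-49)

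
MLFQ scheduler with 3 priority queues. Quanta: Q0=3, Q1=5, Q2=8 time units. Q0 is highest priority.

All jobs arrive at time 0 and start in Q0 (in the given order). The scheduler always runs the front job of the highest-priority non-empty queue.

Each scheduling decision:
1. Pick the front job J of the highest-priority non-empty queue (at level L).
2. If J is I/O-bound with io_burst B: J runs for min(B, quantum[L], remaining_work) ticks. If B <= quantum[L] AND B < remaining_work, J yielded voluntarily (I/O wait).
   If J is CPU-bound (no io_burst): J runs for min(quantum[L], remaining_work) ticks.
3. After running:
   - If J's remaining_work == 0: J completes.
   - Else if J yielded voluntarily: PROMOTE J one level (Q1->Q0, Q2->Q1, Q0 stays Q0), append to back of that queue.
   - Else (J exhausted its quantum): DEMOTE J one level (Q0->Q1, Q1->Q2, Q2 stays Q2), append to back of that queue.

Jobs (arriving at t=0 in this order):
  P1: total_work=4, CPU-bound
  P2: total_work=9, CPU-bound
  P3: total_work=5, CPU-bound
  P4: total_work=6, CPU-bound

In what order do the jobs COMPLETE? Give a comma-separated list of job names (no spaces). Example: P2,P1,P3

t=0-3: P1@Q0 runs 3, rem=1, quantum used, demote→Q1. Q0=[P2,P3,P4] Q1=[P1] Q2=[]
t=3-6: P2@Q0 runs 3, rem=6, quantum used, demote→Q1. Q0=[P3,P4] Q1=[P1,P2] Q2=[]
t=6-9: P3@Q0 runs 3, rem=2, quantum used, demote→Q1. Q0=[P4] Q1=[P1,P2,P3] Q2=[]
t=9-12: P4@Q0 runs 3, rem=3, quantum used, demote→Q1. Q0=[] Q1=[P1,P2,P3,P4] Q2=[]
t=12-13: P1@Q1 runs 1, rem=0, completes. Q0=[] Q1=[P2,P3,P4] Q2=[]
t=13-18: P2@Q1 runs 5, rem=1, quantum used, demote→Q2. Q0=[] Q1=[P3,P4] Q2=[P2]
t=18-20: P3@Q1 runs 2, rem=0, completes. Q0=[] Q1=[P4] Q2=[P2]
t=20-23: P4@Q1 runs 3, rem=0, completes. Q0=[] Q1=[] Q2=[P2]
t=23-24: P2@Q2 runs 1, rem=0, completes. Q0=[] Q1=[] Q2=[]

Answer: P1,P3,P4,P2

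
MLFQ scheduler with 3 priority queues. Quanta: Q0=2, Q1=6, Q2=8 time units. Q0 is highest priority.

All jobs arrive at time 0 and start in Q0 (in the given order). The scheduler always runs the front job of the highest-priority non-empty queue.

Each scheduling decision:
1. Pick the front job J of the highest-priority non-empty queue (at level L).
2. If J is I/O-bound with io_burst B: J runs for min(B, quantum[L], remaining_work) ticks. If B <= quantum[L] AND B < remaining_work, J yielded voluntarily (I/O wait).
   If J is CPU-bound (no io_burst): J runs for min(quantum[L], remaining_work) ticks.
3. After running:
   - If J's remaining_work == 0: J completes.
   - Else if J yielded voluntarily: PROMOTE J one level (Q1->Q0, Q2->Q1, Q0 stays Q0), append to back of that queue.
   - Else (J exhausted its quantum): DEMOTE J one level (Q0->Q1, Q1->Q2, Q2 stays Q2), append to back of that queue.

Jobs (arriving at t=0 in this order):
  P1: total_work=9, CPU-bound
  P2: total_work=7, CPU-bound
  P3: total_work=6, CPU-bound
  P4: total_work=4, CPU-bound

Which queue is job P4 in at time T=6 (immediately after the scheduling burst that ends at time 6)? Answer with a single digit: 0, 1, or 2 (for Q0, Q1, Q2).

t=0-2: P1@Q0 runs 2, rem=7, quantum used, demote→Q1. Q0=[P2,P3,P4] Q1=[P1] Q2=[]
t=2-4: P2@Q0 runs 2, rem=5, quantum used, demote→Q1. Q0=[P3,P4] Q1=[P1,P2] Q2=[]
t=4-6: P3@Q0 runs 2, rem=4, quantum used, demote→Q1. Q0=[P4] Q1=[P1,P2,P3] Q2=[]
t=6-8: P4@Q0 runs 2, rem=2, quantum used, demote→Q1. Q0=[] Q1=[P1,P2,P3,P4] Q2=[]
t=8-14: P1@Q1 runs 6, rem=1, quantum used, demote→Q2. Q0=[] Q1=[P2,P3,P4] Q2=[P1]
t=14-19: P2@Q1 runs 5, rem=0, completes. Q0=[] Q1=[P3,P4] Q2=[P1]
t=19-23: P3@Q1 runs 4, rem=0, completes. Q0=[] Q1=[P4] Q2=[P1]
t=23-25: P4@Q1 runs 2, rem=0, completes. Q0=[] Q1=[] Q2=[P1]
t=25-26: P1@Q2 runs 1, rem=0, completes. Q0=[] Q1=[] Q2=[]

Answer: 0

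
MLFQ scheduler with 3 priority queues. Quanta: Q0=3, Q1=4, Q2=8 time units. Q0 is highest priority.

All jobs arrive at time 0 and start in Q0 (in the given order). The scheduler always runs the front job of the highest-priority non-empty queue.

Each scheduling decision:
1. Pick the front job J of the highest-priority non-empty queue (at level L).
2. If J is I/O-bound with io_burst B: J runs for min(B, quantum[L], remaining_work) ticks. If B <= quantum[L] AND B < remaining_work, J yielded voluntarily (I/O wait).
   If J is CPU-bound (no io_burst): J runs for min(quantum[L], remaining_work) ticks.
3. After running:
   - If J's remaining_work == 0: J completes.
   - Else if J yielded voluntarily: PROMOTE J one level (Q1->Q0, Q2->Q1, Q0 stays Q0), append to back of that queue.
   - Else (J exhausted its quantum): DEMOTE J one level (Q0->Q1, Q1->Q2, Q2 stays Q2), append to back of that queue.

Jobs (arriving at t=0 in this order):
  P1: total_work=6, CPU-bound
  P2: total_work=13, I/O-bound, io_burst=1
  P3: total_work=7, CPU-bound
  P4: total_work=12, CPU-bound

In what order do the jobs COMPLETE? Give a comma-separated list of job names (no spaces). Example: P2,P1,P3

Answer: P2,P1,P3,P4

Derivation:
t=0-3: P1@Q0 runs 3, rem=3, quantum used, demote→Q1. Q0=[P2,P3,P4] Q1=[P1] Q2=[]
t=3-4: P2@Q0 runs 1, rem=12, I/O yield, promote→Q0. Q0=[P3,P4,P2] Q1=[P1] Q2=[]
t=4-7: P3@Q0 runs 3, rem=4, quantum used, demote→Q1. Q0=[P4,P2] Q1=[P1,P3] Q2=[]
t=7-10: P4@Q0 runs 3, rem=9, quantum used, demote→Q1. Q0=[P2] Q1=[P1,P3,P4] Q2=[]
t=10-11: P2@Q0 runs 1, rem=11, I/O yield, promote→Q0. Q0=[P2] Q1=[P1,P3,P4] Q2=[]
t=11-12: P2@Q0 runs 1, rem=10, I/O yield, promote→Q0. Q0=[P2] Q1=[P1,P3,P4] Q2=[]
t=12-13: P2@Q0 runs 1, rem=9, I/O yield, promote→Q0. Q0=[P2] Q1=[P1,P3,P4] Q2=[]
t=13-14: P2@Q0 runs 1, rem=8, I/O yield, promote→Q0. Q0=[P2] Q1=[P1,P3,P4] Q2=[]
t=14-15: P2@Q0 runs 1, rem=7, I/O yield, promote→Q0. Q0=[P2] Q1=[P1,P3,P4] Q2=[]
t=15-16: P2@Q0 runs 1, rem=6, I/O yield, promote→Q0. Q0=[P2] Q1=[P1,P3,P4] Q2=[]
t=16-17: P2@Q0 runs 1, rem=5, I/O yield, promote→Q0. Q0=[P2] Q1=[P1,P3,P4] Q2=[]
t=17-18: P2@Q0 runs 1, rem=4, I/O yield, promote→Q0. Q0=[P2] Q1=[P1,P3,P4] Q2=[]
t=18-19: P2@Q0 runs 1, rem=3, I/O yield, promote→Q0. Q0=[P2] Q1=[P1,P3,P4] Q2=[]
t=19-20: P2@Q0 runs 1, rem=2, I/O yield, promote→Q0. Q0=[P2] Q1=[P1,P3,P4] Q2=[]
t=20-21: P2@Q0 runs 1, rem=1, I/O yield, promote→Q0. Q0=[P2] Q1=[P1,P3,P4] Q2=[]
t=21-22: P2@Q0 runs 1, rem=0, completes. Q0=[] Q1=[P1,P3,P4] Q2=[]
t=22-25: P1@Q1 runs 3, rem=0, completes. Q0=[] Q1=[P3,P4] Q2=[]
t=25-29: P3@Q1 runs 4, rem=0, completes. Q0=[] Q1=[P4] Q2=[]
t=29-33: P4@Q1 runs 4, rem=5, quantum used, demote→Q2. Q0=[] Q1=[] Q2=[P4]
t=33-38: P4@Q2 runs 5, rem=0, completes. Q0=[] Q1=[] Q2=[]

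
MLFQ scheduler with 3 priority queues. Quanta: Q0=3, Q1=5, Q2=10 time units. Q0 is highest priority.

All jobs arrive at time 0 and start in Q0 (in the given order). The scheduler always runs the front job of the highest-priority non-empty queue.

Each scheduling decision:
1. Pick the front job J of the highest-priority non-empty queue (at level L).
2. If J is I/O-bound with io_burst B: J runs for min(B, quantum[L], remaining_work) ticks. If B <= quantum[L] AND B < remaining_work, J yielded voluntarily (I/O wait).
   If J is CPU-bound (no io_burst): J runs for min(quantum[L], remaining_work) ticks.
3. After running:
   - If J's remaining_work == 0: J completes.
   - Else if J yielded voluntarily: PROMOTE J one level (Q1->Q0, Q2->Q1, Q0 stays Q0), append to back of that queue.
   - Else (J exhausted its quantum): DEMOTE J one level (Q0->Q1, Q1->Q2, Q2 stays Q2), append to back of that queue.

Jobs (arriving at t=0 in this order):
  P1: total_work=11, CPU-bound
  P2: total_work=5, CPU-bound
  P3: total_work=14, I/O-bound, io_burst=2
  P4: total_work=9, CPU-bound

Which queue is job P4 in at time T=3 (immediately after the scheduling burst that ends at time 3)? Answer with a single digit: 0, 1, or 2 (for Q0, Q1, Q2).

Answer: 0

Derivation:
t=0-3: P1@Q0 runs 3, rem=8, quantum used, demote→Q1. Q0=[P2,P3,P4] Q1=[P1] Q2=[]
t=3-6: P2@Q0 runs 3, rem=2, quantum used, demote→Q1. Q0=[P3,P4] Q1=[P1,P2] Q2=[]
t=6-8: P3@Q0 runs 2, rem=12, I/O yield, promote→Q0. Q0=[P4,P3] Q1=[P1,P2] Q2=[]
t=8-11: P4@Q0 runs 3, rem=6, quantum used, demote→Q1. Q0=[P3] Q1=[P1,P2,P4] Q2=[]
t=11-13: P3@Q0 runs 2, rem=10, I/O yield, promote→Q0. Q0=[P3] Q1=[P1,P2,P4] Q2=[]
t=13-15: P3@Q0 runs 2, rem=8, I/O yield, promote→Q0. Q0=[P3] Q1=[P1,P2,P4] Q2=[]
t=15-17: P3@Q0 runs 2, rem=6, I/O yield, promote→Q0. Q0=[P3] Q1=[P1,P2,P4] Q2=[]
t=17-19: P3@Q0 runs 2, rem=4, I/O yield, promote→Q0. Q0=[P3] Q1=[P1,P2,P4] Q2=[]
t=19-21: P3@Q0 runs 2, rem=2, I/O yield, promote→Q0. Q0=[P3] Q1=[P1,P2,P4] Q2=[]
t=21-23: P3@Q0 runs 2, rem=0, completes. Q0=[] Q1=[P1,P2,P4] Q2=[]
t=23-28: P1@Q1 runs 5, rem=3, quantum used, demote→Q2. Q0=[] Q1=[P2,P4] Q2=[P1]
t=28-30: P2@Q1 runs 2, rem=0, completes. Q0=[] Q1=[P4] Q2=[P1]
t=30-35: P4@Q1 runs 5, rem=1, quantum used, demote→Q2. Q0=[] Q1=[] Q2=[P1,P4]
t=35-38: P1@Q2 runs 3, rem=0, completes. Q0=[] Q1=[] Q2=[P4]
t=38-39: P4@Q2 runs 1, rem=0, completes. Q0=[] Q1=[] Q2=[]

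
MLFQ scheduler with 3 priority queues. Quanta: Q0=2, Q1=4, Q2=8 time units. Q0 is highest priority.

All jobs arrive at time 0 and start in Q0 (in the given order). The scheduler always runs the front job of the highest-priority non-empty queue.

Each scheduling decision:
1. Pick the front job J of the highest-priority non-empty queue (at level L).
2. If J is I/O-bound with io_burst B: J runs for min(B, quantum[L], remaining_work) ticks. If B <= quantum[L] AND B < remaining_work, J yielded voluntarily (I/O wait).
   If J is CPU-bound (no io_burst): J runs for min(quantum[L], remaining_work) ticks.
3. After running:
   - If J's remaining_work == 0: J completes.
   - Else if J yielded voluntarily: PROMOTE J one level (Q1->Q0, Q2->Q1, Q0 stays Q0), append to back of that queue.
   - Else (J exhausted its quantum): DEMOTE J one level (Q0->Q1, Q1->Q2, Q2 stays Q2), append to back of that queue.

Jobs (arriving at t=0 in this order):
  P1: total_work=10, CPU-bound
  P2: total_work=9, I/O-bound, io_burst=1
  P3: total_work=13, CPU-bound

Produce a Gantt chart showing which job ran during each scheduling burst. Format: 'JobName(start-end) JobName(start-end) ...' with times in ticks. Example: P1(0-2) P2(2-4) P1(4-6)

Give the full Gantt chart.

Answer: P1(0-2) P2(2-3) P3(3-5) P2(5-6) P2(6-7) P2(7-8) P2(8-9) P2(9-10) P2(10-11) P2(11-12) P2(12-13) P1(13-17) P3(17-21) P1(21-25) P3(25-32)

Derivation:
t=0-2: P1@Q0 runs 2, rem=8, quantum used, demote→Q1. Q0=[P2,P3] Q1=[P1] Q2=[]
t=2-3: P2@Q0 runs 1, rem=8, I/O yield, promote→Q0. Q0=[P3,P2] Q1=[P1] Q2=[]
t=3-5: P3@Q0 runs 2, rem=11, quantum used, demote→Q1. Q0=[P2] Q1=[P1,P3] Q2=[]
t=5-6: P2@Q0 runs 1, rem=7, I/O yield, promote→Q0. Q0=[P2] Q1=[P1,P3] Q2=[]
t=6-7: P2@Q0 runs 1, rem=6, I/O yield, promote→Q0. Q0=[P2] Q1=[P1,P3] Q2=[]
t=7-8: P2@Q0 runs 1, rem=5, I/O yield, promote→Q0. Q0=[P2] Q1=[P1,P3] Q2=[]
t=8-9: P2@Q0 runs 1, rem=4, I/O yield, promote→Q0. Q0=[P2] Q1=[P1,P3] Q2=[]
t=9-10: P2@Q0 runs 1, rem=3, I/O yield, promote→Q0. Q0=[P2] Q1=[P1,P3] Q2=[]
t=10-11: P2@Q0 runs 1, rem=2, I/O yield, promote→Q0. Q0=[P2] Q1=[P1,P3] Q2=[]
t=11-12: P2@Q0 runs 1, rem=1, I/O yield, promote→Q0. Q0=[P2] Q1=[P1,P3] Q2=[]
t=12-13: P2@Q0 runs 1, rem=0, completes. Q0=[] Q1=[P1,P3] Q2=[]
t=13-17: P1@Q1 runs 4, rem=4, quantum used, demote→Q2. Q0=[] Q1=[P3] Q2=[P1]
t=17-21: P3@Q1 runs 4, rem=7, quantum used, demote→Q2. Q0=[] Q1=[] Q2=[P1,P3]
t=21-25: P1@Q2 runs 4, rem=0, completes. Q0=[] Q1=[] Q2=[P3]
t=25-32: P3@Q2 runs 7, rem=0, completes. Q0=[] Q1=[] Q2=[]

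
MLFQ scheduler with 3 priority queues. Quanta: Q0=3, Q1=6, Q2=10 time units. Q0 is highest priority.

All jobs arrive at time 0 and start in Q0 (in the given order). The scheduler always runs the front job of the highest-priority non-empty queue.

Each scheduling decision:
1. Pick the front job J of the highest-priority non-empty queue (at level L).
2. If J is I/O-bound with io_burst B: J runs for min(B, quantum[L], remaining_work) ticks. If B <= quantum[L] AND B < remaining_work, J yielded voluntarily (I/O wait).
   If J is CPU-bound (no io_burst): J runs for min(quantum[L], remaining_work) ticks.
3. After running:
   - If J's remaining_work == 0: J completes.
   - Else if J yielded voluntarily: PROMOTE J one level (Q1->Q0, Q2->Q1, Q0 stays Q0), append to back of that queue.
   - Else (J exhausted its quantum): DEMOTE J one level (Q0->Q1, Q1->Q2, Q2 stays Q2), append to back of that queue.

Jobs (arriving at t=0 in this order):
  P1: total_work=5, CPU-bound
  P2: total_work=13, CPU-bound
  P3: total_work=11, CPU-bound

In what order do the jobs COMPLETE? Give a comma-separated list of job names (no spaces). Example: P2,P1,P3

t=0-3: P1@Q0 runs 3, rem=2, quantum used, demote→Q1. Q0=[P2,P3] Q1=[P1] Q2=[]
t=3-6: P2@Q0 runs 3, rem=10, quantum used, demote→Q1. Q0=[P3] Q1=[P1,P2] Q2=[]
t=6-9: P3@Q0 runs 3, rem=8, quantum used, demote→Q1. Q0=[] Q1=[P1,P2,P3] Q2=[]
t=9-11: P1@Q1 runs 2, rem=0, completes. Q0=[] Q1=[P2,P3] Q2=[]
t=11-17: P2@Q1 runs 6, rem=4, quantum used, demote→Q2. Q0=[] Q1=[P3] Q2=[P2]
t=17-23: P3@Q1 runs 6, rem=2, quantum used, demote→Q2. Q0=[] Q1=[] Q2=[P2,P3]
t=23-27: P2@Q2 runs 4, rem=0, completes. Q0=[] Q1=[] Q2=[P3]
t=27-29: P3@Q2 runs 2, rem=0, completes. Q0=[] Q1=[] Q2=[]

Answer: P1,P2,P3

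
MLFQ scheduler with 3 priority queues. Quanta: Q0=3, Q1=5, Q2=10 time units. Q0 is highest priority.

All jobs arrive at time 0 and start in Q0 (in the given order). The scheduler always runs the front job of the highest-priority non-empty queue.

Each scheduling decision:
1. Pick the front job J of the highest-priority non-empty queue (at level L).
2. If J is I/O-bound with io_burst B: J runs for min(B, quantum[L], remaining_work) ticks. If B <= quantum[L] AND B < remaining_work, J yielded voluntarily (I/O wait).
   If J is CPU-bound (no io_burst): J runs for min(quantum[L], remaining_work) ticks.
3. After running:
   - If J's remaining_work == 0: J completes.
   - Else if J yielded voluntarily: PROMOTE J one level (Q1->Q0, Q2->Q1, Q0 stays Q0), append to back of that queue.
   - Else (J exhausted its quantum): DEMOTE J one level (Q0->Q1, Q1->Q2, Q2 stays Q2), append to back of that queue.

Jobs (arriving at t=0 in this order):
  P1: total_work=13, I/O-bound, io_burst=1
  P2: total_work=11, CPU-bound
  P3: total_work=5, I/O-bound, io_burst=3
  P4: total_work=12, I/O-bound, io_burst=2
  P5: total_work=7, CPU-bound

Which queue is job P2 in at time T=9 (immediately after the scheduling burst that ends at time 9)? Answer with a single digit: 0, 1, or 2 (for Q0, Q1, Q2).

t=0-1: P1@Q0 runs 1, rem=12, I/O yield, promote→Q0. Q0=[P2,P3,P4,P5,P1] Q1=[] Q2=[]
t=1-4: P2@Q0 runs 3, rem=8, quantum used, demote→Q1. Q0=[P3,P4,P5,P1] Q1=[P2] Q2=[]
t=4-7: P3@Q0 runs 3, rem=2, I/O yield, promote→Q0. Q0=[P4,P5,P1,P3] Q1=[P2] Q2=[]
t=7-9: P4@Q0 runs 2, rem=10, I/O yield, promote→Q0. Q0=[P5,P1,P3,P4] Q1=[P2] Q2=[]
t=9-12: P5@Q0 runs 3, rem=4, quantum used, demote→Q1. Q0=[P1,P3,P4] Q1=[P2,P5] Q2=[]
t=12-13: P1@Q0 runs 1, rem=11, I/O yield, promote→Q0. Q0=[P3,P4,P1] Q1=[P2,P5] Q2=[]
t=13-15: P3@Q0 runs 2, rem=0, completes. Q0=[P4,P1] Q1=[P2,P5] Q2=[]
t=15-17: P4@Q0 runs 2, rem=8, I/O yield, promote→Q0. Q0=[P1,P4] Q1=[P2,P5] Q2=[]
t=17-18: P1@Q0 runs 1, rem=10, I/O yield, promote→Q0. Q0=[P4,P1] Q1=[P2,P5] Q2=[]
t=18-20: P4@Q0 runs 2, rem=6, I/O yield, promote→Q0. Q0=[P1,P4] Q1=[P2,P5] Q2=[]
t=20-21: P1@Q0 runs 1, rem=9, I/O yield, promote→Q0. Q0=[P4,P1] Q1=[P2,P5] Q2=[]
t=21-23: P4@Q0 runs 2, rem=4, I/O yield, promote→Q0. Q0=[P1,P4] Q1=[P2,P5] Q2=[]
t=23-24: P1@Q0 runs 1, rem=8, I/O yield, promote→Q0. Q0=[P4,P1] Q1=[P2,P5] Q2=[]
t=24-26: P4@Q0 runs 2, rem=2, I/O yield, promote→Q0. Q0=[P1,P4] Q1=[P2,P5] Q2=[]
t=26-27: P1@Q0 runs 1, rem=7, I/O yield, promote→Q0. Q0=[P4,P1] Q1=[P2,P5] Q2=[]
t=27-29: P4@Q0 runs 2, rem=0, completes. Q0=[P1] Q1=[P2,P5] Q2=[]
t=29-30: P1@Q0 runs 1, rem=6, I/O yield, promote→Q0. Q0=[P1] Q1=[P2,P5] Q2=[]
t=30-31: P1@Q0 runs 1, rem=5, I/O yield, promote→Q0. Q0=[P1] Q1=[P2,P5] Q2=[]
t=31-32: P1@Q0 runs 1, rem=4, I/O yield, promote→Q0. Q0=[P1] Q1=[P2,P5] Q2=[]
t=32-33: P1@Q0 runs 1, rem=3, I/O yield, promote→Q0. Q0=[P1] Q1=[P2,P5] Q2=[]
t=33-34: P1@Q0 runs 1, rem=2, I/O yield, promote→Q0. Q0=[P1] Q1=[P2,P5] Q2=[]
t=34-35: P1@Q0 runs 1, rem=1, I/O yield, promote→Q0. Q0=[P1] Q1=[P2,P5] Q2=[]
t=35-36: P1@Q0 runs 1, rem=0, completes. Q0=[] Q1=[P2,P5] Q2=[]
t=36-41: P2@Q1 runs 5, rem=3, quantum used, demote→Q2. Q0=[] Q1=[P5] Q2=[P2]
t=41-45: P5@Q1 runs 4, rem=0, completes. Q0=[] Q1=[] Q2=[P2]
t=45-48: P2@Q2 runs 3, rem=0, completes. Q0=[] Q1=[] Q2=[]

Answer: 1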